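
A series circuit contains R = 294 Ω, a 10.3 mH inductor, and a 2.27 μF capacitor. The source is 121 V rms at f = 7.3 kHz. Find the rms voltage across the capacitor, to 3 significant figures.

ω = 2πf = 45870 rad/s
X_L = ωL = 472 Ω
X_C = 1/(ωC) = 9.60 Ω
Net reactance X = X_L − X_C = 463 Ω
Z = 294 + j463 Ω
|Z| = √(294² + 463²) = 548 Ω
I = V/|Z| = 221 mA
V_C = I·|Z_C| = 0.221 × 9.60 = 2.12 V

2.12 V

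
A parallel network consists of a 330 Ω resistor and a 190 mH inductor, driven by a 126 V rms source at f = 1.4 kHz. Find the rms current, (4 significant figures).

389.2 mA

ω = 2πf = 8796 rad/s
X_L = ωL = 1671 Ω
Parallel: admittances add. Y = 1/R + 1/(jωL)
Y = (0.003030 − j0.0005983) S
|Y| = 0.003089 S → |Z| = 1/|Y| = 323.7 Ω, ∠Z = −∠Y = 11.17°
I = V/|Z| = 126/323.7 = 389.2 mA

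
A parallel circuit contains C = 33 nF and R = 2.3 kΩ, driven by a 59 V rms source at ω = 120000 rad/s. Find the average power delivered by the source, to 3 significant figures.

X_C = 1/(ωC) = 253 Ω
Parallel: admittances add. Y = 1/R + jωC
Y = (0.000435 + j0.00396) S
|Y| = 0.00398 S → |Z| = 1/|Y| = 251 Ω, ∠Z = −∠Y = -83.7°
I = V/|Z| = 235 mA
P = VI cos φ = 59 × 0.235 × cos(-83.7°) = 1.51 W

1.51 W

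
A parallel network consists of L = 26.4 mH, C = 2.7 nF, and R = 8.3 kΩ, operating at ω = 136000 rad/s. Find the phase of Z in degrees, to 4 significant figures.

-36.35°

X_L = ωL = 3590 Ω
X_C = 1/(ωC) = 2723 Ω
Parallel: admittances add. Y = 1/R + 1/(jωL) + jωC
Y = (0.0001205 + j8.868e-05) S
|Y| = 0.0001496 S → |Z| = 1/|Y| = 6685 Ω, ∠Z = −∠Y = -36.35°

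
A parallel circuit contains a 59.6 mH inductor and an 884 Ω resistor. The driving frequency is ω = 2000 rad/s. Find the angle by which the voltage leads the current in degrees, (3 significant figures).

82.3°

X_L = ωL = 119 Ω
Parallel: admittances add. Y = 1/R + 1/(jωL)
Y = (0.00113 − j0.00839) S
|Y| = 0.00847 S → |Z| = 1/|Y| = 118 Ω, ∠Z = −∠Y = 82.3°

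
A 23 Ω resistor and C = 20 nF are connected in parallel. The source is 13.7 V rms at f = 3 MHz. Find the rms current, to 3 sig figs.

ω = 2πf = 1.885e+07 rad/s
X_C = 1/(ωC) = 2.65 Ω
Parallel: admittances add. Y = 1/R + jωC
Y = (0.0435 + j0.377) S
|Y| = 0.379 S → |Z| = 1/|Y| = 2.64 Ω, ∠Z = −∠Y = -83.4°
I = V/|Z| = 13.7/2.64 = 5.20 A

5.20 A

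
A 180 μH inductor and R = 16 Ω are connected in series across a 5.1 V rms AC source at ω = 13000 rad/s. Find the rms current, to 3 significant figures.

315 mA

X_L = ωL = 2.34 Ω
Z = 16.0 + j2.34 Ω
|Z| = √(16.0² + 2.34²) = 16.2 Ω
I = V/|Z| = 5.1/16.2 = 315 mA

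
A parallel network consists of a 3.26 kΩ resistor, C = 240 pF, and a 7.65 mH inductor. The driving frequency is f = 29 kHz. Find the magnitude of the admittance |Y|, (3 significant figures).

ω = 2πf = 182200 rad/s
X_L = ωL = 1390 Ω
X_C = 1/(ωC) = 22900 Ω
Parallel: admittances add. Y = 1/R + 1/(jωL) + jωC
Y = (0.000307 − j0.000674) S
|Y| = 0.000740 S → |Z| = 1/|Y| = 1350 Ω, ∠Z = −∠Y = 65.5°

740 μS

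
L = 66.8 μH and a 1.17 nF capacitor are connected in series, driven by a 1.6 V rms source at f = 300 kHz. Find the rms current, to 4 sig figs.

ω = 2πf = 1.885e+06 rad/s
X_L = ωL = 125.9 Ω
X_C = 1/(ωC) = 453.4 Ω
Net reactance X = X_L − X_C = -327.5 Ω
Z = − j327.5 Ω
|Z| = √(0² + 327.5²) = 327.5 Ω
I = V/|Z| = 1.6/327.5 = 4.885 mA

4.885 mA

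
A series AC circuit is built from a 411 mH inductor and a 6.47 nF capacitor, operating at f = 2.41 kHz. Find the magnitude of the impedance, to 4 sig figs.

ω = 2πf = 15140 rad/s
X_L = ωL = 6224 Ω
X_C = 1/(ωC) = 10210 Ω
Net reactance X = X_L − X_C = -3983 Ω
Z = − j3983 Ω
|Z| = √(0² + 3983²) = 3983 Ω

3983 Ω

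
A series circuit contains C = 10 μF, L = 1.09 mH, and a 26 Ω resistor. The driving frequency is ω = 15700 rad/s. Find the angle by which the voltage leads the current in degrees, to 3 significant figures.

X_L = ωL = 17.1 Ω
X_C = 1/(ωC) = 6.37 Ω
Net reactance X = X_L − X_C = 10.7 Ω
Z = 26.0 + j10.7 Ω
|Z| = √(26.0² + 10.7²) = 28.1 Ω
∠Z = arctan(10.7/26.0) = 22.5°

22.5°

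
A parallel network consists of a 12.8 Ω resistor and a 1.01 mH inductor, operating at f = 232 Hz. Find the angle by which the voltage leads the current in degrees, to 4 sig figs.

83.44°

ω = 2πf = 1458 rad/s
X_L = ωL = 1.472 Ω
Parallel: admittances add. Y = 1/R + 1/(jωL)
Y = (0.07812 − j0.6792) S
|Y| = 0.6837 S → |Z| = 1/|Y| = 1.463 Ω, ∠Z = −∠Y = 83.44°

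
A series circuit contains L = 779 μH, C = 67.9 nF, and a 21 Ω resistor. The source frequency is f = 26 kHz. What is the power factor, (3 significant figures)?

ω = 2πf = 163400 rad/s
X_L = ωL = 127 Ω
X_C = 1/(ωC) = 90.2 Ω
Net reactance X = X_L − X_C = 37.1 Ω
Z = 21.0 + j37.1 Ω
|Z| = √(21.0² + 37.1²) = 42.6 Ω
∠Z = arctan(37.1/21.0) = 60.5°
cos φ = cos(60.5°) = 0.493

0.493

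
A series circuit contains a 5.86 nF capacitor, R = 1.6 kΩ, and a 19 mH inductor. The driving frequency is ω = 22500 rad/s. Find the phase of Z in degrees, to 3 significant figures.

-77.4°

X_L = ωL = 428 Ω
X_C = 1/(ωC) = 7580 Ω
Net reactance X = X_L − X_C = -7160 Ω
Z = 1600 − j7160 Ω
|Z| = √(1600² + 7160²) = 7330 Ω
∠Z = arctan(-7160/1600) = -77.4°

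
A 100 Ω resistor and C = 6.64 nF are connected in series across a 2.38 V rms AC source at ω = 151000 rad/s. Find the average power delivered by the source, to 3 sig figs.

564 μW

X_C = 1/(ωC) = 997 Ω
Z = 100 − j997 Ω
|Z| = √(100² + 997²) = 1000 Ω
∠Z = arctan(-997/100) = -84.3°
I = V/|Z| = 2.37 mA
P = VI cos φ = 2.38 × 0.00237 × cos(-84.3°) = 564 μW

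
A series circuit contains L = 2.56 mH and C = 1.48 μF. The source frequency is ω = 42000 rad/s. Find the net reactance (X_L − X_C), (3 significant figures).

X_L = ωL = 108 Ω
X_C = 1/(ωC) = 16.1 Ω
X = 108 − 16.1 = 91.4 Ω

91.4 Ω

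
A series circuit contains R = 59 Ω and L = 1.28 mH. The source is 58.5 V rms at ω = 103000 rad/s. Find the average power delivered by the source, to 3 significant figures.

X_L = ωL = 132 Ω
Z = 59.0 + j132 Ω
|Z| = √(59.0² + 132²) = 144 Ω
∠Z = arctan(132/59.0) = 65.9°
I = V/|Z| = 405 mA
P = VI cos φ = 58.5 × 0.405 × cos(65.9°) = 9.68 W

9.68 W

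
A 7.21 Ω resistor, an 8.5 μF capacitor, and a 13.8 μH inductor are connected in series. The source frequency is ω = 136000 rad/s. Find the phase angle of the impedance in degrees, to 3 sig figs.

7.99°

X_L = ωL = 1.88 Ω
X_C = 1/(ωC) = 0.865 Ω
Net reactance X = X_L − X_C = 1.01 Ω
Z = 7.21 + j1.01 Ω
|Z| = √(7.21² + 1.01²) = 7.28 Ω
∠Z = arctan(1.01/7.21) = 7.99°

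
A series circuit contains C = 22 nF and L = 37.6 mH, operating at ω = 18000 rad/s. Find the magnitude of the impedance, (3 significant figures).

1850 Ω

X_L = ωL = 677 Ω
X_C = 1/(ωC) = 2530 Ω
Net reactance X = X_L − X_C = -1850 Ω
Z = − j1850 Ω
|Z| = √(0² + 1850²) = 1850 Ω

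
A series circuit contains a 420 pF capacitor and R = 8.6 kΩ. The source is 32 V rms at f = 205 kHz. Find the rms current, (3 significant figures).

3.64 mA

ω = 2πf = 1.288e+06 rad/s
X_C = 1/(ωC) = 1850 Ω
Z = 8600 − j1850 Ω
|Z| = √(8600² + 1850²) = 8800 Ω
I = V/|Z| = 32/8800 = 3.64 mA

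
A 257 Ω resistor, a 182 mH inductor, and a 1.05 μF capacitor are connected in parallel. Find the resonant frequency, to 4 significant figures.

364.1 Hz

ω₀ = 1/√(LC) = 1/√(0.182 × 1.05e-06) = 2288 rad/s
f₀ = ω₀/(2π) = 364.1 Hz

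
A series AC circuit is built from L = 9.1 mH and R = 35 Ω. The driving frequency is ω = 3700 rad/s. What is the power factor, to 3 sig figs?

0.721

X_L = ωL = 33.7 Ω
Z = 35.0 + j33.7 Ω
|Z| = √(35.0² + 33.7²) = 48.6 Ω
∠Z = arctan(33.7/35.0) = 43.9°
cos φ = cos(43.9°) = 0.721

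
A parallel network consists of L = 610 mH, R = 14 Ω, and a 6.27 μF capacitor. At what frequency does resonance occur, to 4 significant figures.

ω₀ = 1/√(LC) = 1/√(0.61 × 6.27e-06) = 511.3 rad/s
f₀ = ω₀/(2π) = 81.38 Hz

81.38 Hz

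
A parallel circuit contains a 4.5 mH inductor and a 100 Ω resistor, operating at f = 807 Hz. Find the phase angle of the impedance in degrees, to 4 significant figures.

77.15°

ω = 2πf = 5071 rad/s
X_L = ωL = 22.82 Ω
Parallel: admittances add. Y = 1/R + 1/(jωL)
Y = (0.01000 − j0.04383) S
|Y| = 0.04495 S → |Z| = 1/|Y| = 22.25 Ω, ∠Z = −∠Y = 77.15°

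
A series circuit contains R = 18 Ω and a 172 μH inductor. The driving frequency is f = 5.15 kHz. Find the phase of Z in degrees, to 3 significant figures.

ω = 2πf = 32360 rad/s
X_L = ωL = 5.57 Ω
Z = 18.0 + j5.57 Ω
|Z| = √(18.0² + 5.57²) = 18.8 Ω
∠Z = arctan(5.57/18.0) = 17.2°

17.2°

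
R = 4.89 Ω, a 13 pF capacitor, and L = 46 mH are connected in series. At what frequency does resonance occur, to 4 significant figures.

ω₀ = 1/√(LC) = 1/√(0.046 × 1.3e-11) = 1.293e+06 rad/s
f₀ = ω₀/(2π) = 205.8 kHz

205.8 kHz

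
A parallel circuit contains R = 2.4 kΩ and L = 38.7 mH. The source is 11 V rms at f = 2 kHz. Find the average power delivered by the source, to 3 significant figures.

ω = 2πf = 12570 rad/s
X_L = ωL = 486 Ω
Parallel: admittances add. Y = 1/R + 1/(jωL)
Y = (0.000417 − j0.00206) S
|Y| = 0.00210 S → |Z| = 1/|Y| = 477 Ω, ∠Z = −∠Y = 78.5°
I = V/|Z| = 23.1 mA
P = VI cos φ = 11 × 0.0231 × cos(78.5°) = 50.4 mW

50.4 mW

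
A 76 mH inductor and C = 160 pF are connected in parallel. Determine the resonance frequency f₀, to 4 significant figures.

ω₀ = 1/√(LC) = 1/√(0.076 × 1.6e-10) = 286800 rad/s
f₀ = ω₀/(2π) = 45.64 kHz

45.64 kHz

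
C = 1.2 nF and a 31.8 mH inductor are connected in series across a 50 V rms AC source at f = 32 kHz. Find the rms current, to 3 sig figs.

ω = 2πf = 201100 rad/s
X_L = ωL = 6390 Ω
X_C = 1/(ωC) = 4140 Ω
Net reactance X = X_L − X_C = 2250 Ω
Z = j2250 Ω
|Z| = √(0² + 2250²) = 2250 Ω
I = V/|Z| = 50/2250 = 22.2 mA

22.2 mA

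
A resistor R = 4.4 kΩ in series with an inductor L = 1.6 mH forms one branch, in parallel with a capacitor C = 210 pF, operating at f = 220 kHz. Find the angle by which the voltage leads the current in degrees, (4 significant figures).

-47.66°

ω = 2πf = 1.382e+06 rad/s
X_L = ωL = 2212 Ω
X_C = 1/(ωC) = 3445 Ω
Branch 1 (R+jX_L): Z₁ = 4400 + j2212 Ω, |Z₁| = 4925 Ω
Branch 2 (−jX_C): Z₂ = −j3445 Ω
Parallel: Z = Z₁Z₂/(Z₁+Z₂), |Z| = 3713 Ω, ∠Z = -47.66°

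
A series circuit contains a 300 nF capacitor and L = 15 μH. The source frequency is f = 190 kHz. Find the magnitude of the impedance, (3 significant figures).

ω = 2πf = 1.194e+06 rad/s
X_L = ωL = 17.9 Ω
X_C = 1/(ωC) = 2.79 Ω
Net reactance X = X_L − X_C = 15.1 Ω
Z = j15.1 Ω
|Z| = √(0² + 15.1²) = 15.1 Ω

15.1 Ω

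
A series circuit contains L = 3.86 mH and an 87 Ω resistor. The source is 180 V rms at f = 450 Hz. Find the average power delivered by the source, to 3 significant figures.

ω = 2πf = 2827 rad/s
X_L = ωL = 10.9 Ω
Z = 87.0 + j10.9 Ω
|Z| = √(87.0² + 10.9²) = 87.7 Ω
∠Z = arctan(10.9/87.0) = 7.15°
I = V/|Z| = 2.05 A
P = VI cos φ = 180 × 2.05 × cos(7.15°) = 367 W

367 W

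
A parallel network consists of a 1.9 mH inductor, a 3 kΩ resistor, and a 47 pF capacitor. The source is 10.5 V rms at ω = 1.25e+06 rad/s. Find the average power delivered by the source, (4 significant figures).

X_L = ωL = 2375 Ω
X_C = 1/(ωC) = 17020 Ω
Parallel: admittances add. Y = 1/R + 1/(jωL) + jωC
Y = (0.0003333 − j0.0003623) S
|Y| = 0.0004923 S → |Z| = 1/|Y| = 2031 Ω, ∠Z = −∠Y = 47.38°
I = V/|Z| = 5.169 mA
P = VI cos φ = 10.5 × 0.005169 × cos(47.38°) = 36.75 mW

36.75 mW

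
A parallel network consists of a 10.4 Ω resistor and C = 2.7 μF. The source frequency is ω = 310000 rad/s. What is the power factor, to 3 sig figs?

X_C = 1/(ωC) = 1.19 Ω
Parallel: admittances add. Y = 1/R + jωC
Y = (0.0962 + j0.837) S
|Y| = 0.843 S → |Z| = 1/|Y| = 1.19 Ω, ∠Z = −∠Y = -83.4°
cos φ = cos(-83.4°) = 0.114

0.114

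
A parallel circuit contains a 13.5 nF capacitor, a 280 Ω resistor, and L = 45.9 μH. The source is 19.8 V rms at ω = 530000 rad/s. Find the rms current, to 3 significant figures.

676 mA

X_L = ωL = 24.3 Ω
X_C = 1/(ωC) = 140 Ω
Parallel: admittances add. Y = 1/R + 1/(jωL) + jωC
Y = (0.00357 − j0.0340) S
|Y| = 0.0341 S → |Z| = 1/|Y| = 29.3 Ω, ∠Z = −∠Y = 84.0°
I = V/|Z| = 19.8/29.3 = 676 mA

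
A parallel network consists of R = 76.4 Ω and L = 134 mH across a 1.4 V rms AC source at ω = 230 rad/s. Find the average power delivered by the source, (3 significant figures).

25.7 mW

X_L = ωL = 30.8 Ω
Parallel: admittances add. Y = 1/R + 1/(jωL)
Y = (0.0131 − j0.0324) S
|Y| = 0.0350 S → |Z| = 1/|Y| = 28.6 Ω, ∠Z = −∠Y = 68.0°
I = V/|Z| = 49.0 mA
P = VI cos φ = 1.4 × 0.0490 × cos(68.0°) = 25.7 mW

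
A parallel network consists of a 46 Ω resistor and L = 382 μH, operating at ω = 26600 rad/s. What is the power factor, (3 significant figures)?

X_L = ωL = 10.2 Ω
Parallel: admittances add. Y = 1/R + 1/(jωL)
Y = (0.0217 − j0.0984) S
|Y| = 0.101 S → |Z| = 1/|Y| = 9.92 Ω, ∠Z = −∠Y = 77.5°
cos φ = cos(77.5°) = 0.216

0.216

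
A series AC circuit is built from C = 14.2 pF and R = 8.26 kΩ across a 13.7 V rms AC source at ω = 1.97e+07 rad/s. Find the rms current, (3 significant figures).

X_C = 1/(ωC) = 3570 Ω
Z = 8260 − j3570 Ω
|Z| = √(8260² + 3570²) = 9000 Ω
I = V/|Z| = 13.7/9000 = 1.52 mA

1.52 mA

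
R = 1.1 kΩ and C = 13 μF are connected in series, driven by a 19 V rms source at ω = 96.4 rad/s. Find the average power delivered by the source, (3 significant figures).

215 mW

X_C = 1/(ωC) = 798 Ω
Z = 1100 − j798 Ω
|Z| = √(1100² + 798²) = 1360 Ω
∠Z = arctan(-798/1100) = -36.0°
I = V/|Z| = 14.0 mA
P = VI cos φ = 19 × 0.0140 × cos(-36.0°) = 215 mW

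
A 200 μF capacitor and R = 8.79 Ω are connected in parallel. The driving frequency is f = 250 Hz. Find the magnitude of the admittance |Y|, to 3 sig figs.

ω = 2πf = 1571 rad/s
X_C = 1/(ωC) = 3.18 Ω
Parallel: admittances add. Y = 1/R + jωC
Y = (0.114 + j0.314) S
|Y| = 0.334 S → |Z| = 1/|Y| = 2.99 Ω, ∠Z = −∠Y = -70.1°

334 mS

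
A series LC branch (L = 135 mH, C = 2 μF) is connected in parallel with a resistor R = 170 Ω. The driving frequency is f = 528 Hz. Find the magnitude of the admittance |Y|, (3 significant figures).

6.78 mS

ω = 2πf = 3318 rad/s
X_L = ωL = 448 Ω
X_C = 1/(ωC) = 151 Ω
Branch 1: Z₁ = R = 170 Ω
Branch 2 (series LC): Z₂ = j(X_L − X_C) = j297 Ω
Parallel: Z = Z₁Z₂/(Z₁+Z₂), |Z| = 148 Ω, ∠Z = 29.8°
|Y| = 1/|Z| = 6.78 mS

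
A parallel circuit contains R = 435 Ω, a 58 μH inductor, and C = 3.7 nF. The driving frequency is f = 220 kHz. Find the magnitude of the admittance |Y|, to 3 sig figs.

ω = 2πf = 1.382e+06 rad/s
X_L = ωL = 80.2 Ω
X_C = 1/(ωC) = 196 Ω
Parallel: admittances add. Y = 1/R + 1/(jωL) + jωC
Y = (0.00230 − j0.00736) S
|Y| = 0.00771 S → |Z| = 1/|Y| = 130 Ω, ∠Z = −∠Y = 72.7°

7.71 mS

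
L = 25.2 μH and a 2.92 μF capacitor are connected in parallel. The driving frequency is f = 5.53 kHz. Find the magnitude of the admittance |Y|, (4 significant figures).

1.041 S

ω = 2πf = 34750 rad/s
X_L = ωL = 0.8756 Ω
X_C = 1/(ωC) = 9.856 Ω
Parallel: admittances add. Y = 1/(jωL) + jωC
Y = (0 − j1.041) S
|Y| = 1.041 S → |Z| = 1/|Y| = 0.9610 Ω, ∠Z = −∠Y = 90.00°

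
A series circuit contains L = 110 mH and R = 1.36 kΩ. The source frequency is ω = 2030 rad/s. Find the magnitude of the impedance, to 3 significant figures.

1380 Ω

X_L = ωL = 223 Ω
Z = 1360 + j223 Ω
|Z| = √(1360² + 223²) = 1380 Ω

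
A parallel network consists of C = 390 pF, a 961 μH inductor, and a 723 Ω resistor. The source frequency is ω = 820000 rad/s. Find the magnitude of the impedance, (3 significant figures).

596 Ω

X_L = ωL = 788 Ω
X_C = 1/(ωC) = 3130 Ω
Parallel: admittances add. Y = 1/R + 1/(jωL) + jωC
Y = (0.00138 − j0.000949) S
|Y| = 0.00168 S → |Z| = 1/|Y| = 596 Ω, ∠Z = −∠Y = 34.5°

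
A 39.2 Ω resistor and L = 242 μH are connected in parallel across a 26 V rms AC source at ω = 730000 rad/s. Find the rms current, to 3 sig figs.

X_L = ωL = 177 Ω
Parallel: admittances add. Y = 1/R + 1/(jωL)
Y = (0.0255 − j0.00566) S
|Y| = 0.0261 S → |Z| = 1/|Y| = 38.3 Ω, ∠Z = −∠Y = 12.5°
I = V/|Z| = 26/38.3 = 679 mA

679 mA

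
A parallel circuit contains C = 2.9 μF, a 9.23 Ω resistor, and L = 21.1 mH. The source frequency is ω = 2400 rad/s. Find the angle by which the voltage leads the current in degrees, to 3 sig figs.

X_L = ωL = 50.6 Ω
X_C = 1/(ωC) = 144 Ω
Parallel: admittances add. Y = 1/R + 1/(jωL) + jωC
Y = (0.108 − j0.0128) S
|Y| = 0.109 S → |Z| = 1/|Y| = 9.17 Ω, ∠Z = −∠Y = 6.73°

6.73°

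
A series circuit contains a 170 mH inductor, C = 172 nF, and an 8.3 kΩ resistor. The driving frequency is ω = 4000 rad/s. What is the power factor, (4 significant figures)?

0.9957

X_L = ωL = 680.0 Ω
X_C = 1/(ωC) = 1453 Ω
Net reactance X = X_L − X_C = -773.5 Ω
Z = 8300 − j773.5 Ω
|Z| = √(8300² + 773.5²) = 8336 Ω
∠Z = arctan(-773.5/8300) = -5.324°
cos φ = cos(-5.324°) = 0.9957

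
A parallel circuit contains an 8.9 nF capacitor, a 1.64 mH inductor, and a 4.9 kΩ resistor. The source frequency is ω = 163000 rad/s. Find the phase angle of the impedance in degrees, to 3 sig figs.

84.9°

X_L = ωL = 267 Ω
X_C = 1/(ωC) = 689 Ω
Parallel: admittances add. Y = 1/R + 1/(jωL) + jωC
Y = (0.000204 − j0.00229) S
|Y| = 0.00230 S → |Z| = 1/|Y| = 435 Ω, ∠Z = −∠Y = 84.9°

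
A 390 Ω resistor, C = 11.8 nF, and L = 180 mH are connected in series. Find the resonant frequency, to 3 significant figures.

3.45 kHz

ω₀ = 1/√(LC) = 1/√(0.18 × 1.18e-08) = 21700 rad/s
f₀ = ω₀/(2π) = 3.45 kHz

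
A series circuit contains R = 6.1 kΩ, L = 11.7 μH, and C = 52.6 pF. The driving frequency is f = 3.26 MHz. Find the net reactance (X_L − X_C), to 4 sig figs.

ω = 2πf = 2.048e+07 rad/s
X_L = ωL = 239.7 Ω
X_C = 1/(ωC) = 928.1 Ω
X = 239.7 − 928.1 = -688.5 Ω

-688.5 Ω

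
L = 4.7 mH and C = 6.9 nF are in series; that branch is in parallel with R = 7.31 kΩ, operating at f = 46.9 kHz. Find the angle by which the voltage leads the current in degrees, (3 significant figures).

83.0°

ω = 2πf = 294700 rad/s
X_L = ωL = 1390 Ω
X_C = 1/(ωC) = 492 Ω
Branch 1: Z₁ = R = 7310 Ω
Branch 2 (series LC): Z₂ = j(X_L − X_C) = j893 Ω
Parallel: Z = Z₁Z₂/(Z₁+Z₂), |Z| = 887 Ω, ∠Z = 83.0°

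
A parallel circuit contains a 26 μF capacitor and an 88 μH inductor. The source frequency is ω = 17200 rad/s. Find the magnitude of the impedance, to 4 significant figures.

4.684 Ω

X_L = ωL = 1.514 Ω
X_C = 1/(ωC) = 2.236 Ω
Parallel: admittances add. Y = 1/(jωL) + jωC
Y = (0 − j0.2135) S
|Y| = 0.2135 S → |Z| = 1/|Y| = 4.684 Ω, ∠Z = −∠Y = 90.00°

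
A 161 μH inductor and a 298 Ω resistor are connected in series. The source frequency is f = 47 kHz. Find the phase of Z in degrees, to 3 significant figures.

ω = 2πf = 295300 rad/s
X_L = ωL = 47.5 Ω
Z = 298 + j47.5 Ω
|Z| = √(298² + 47.5²) = 302 Ω
∠Z = arctan(47.5/298) = 9.06°

9.06°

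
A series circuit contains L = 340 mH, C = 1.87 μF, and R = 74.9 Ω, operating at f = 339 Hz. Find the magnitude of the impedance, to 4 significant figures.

479.0 Ω

ω = 2πf = 2130 rad/s
X_L = ωL = 724.2 Ω
X_C = 1/(ωC) = 251.1 Ω
Net reactance X = X_L − X_C = 473.1 Ω
Z = 74.90 + j473.1 Ω
|Z| = √(74.90² + 473.1²) = 479.0 Ω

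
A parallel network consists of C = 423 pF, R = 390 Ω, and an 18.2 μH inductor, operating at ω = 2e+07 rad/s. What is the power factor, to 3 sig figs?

0.409

X_L = ωL = 364 Ω
X_C = 1/(ωC) = 118 Ω
Parallel: admittances add. Y = 1/R + 1/(jωL) + jωC
Y = (0.00256 + j0.00571) S
|Y| = 0.00626 S → |Z| = 1/|Y| = 160 Ω, ∠Z = −∠Y = -65.8°
cos φ = cos(-65.8°) = 0.409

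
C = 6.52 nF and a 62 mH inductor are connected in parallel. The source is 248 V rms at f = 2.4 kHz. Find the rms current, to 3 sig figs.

241 mA

ω = 2πf = 15080 rad/s
X_L = ωL = 935 Ω
X_C = 1/(ωC) = 10200 Ω
Parallel: admittances add. Y = 1/(jωL) + jωC
Y = (0 − j0.000971) S
|Y| = 0.000971 S → |Z| = 1/|Y| = 1030 Ω, ∠Z = −∠Y = 90.0°
I = V/|Z| = 248/1030 = 241 mA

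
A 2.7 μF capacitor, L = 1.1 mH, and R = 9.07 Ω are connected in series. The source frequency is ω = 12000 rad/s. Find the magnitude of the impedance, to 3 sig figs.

X_L = ωL = 13.2 Ω
X_C = 1/(ωC) = 30.9 Ω
Net reactance X = X_L − X_C = -17.7 Ω
Z = 9.07 − j17.7 Ω
|Z| = √(9.07² + 17.7²) = 19.9 Ω

19.9 Ω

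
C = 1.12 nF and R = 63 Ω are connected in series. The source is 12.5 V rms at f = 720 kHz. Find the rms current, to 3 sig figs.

60.3 mA

ω = 2πf = 4.524e+06 rad/s
X_C = 1/(ωC) = 197 Ω
Z = 63.0 − j197 Ω
|Z| = √(63.0² + 197²) = 207 Ω
I = V/|Z| = 12.5/207 = 60.3 mA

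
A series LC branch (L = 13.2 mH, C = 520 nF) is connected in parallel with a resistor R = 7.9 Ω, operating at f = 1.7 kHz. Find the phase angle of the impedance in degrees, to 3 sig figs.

-11.4°

ω = 2πf = 10680 rad/s
X_L = ωL = 141 Ω
X_C = 1/(ωC) = 180 Ω
Branch 1: Z₁ = R = 7.90 Ω
Branch 2 (series LC): Z₂ = j(X_L − X_C) = −j39.0 Ω
Parallel: Z = Z₁Z₂/(Z₁+Z₂), |Z| = 7.74 Ω, ∠Z = -11.4°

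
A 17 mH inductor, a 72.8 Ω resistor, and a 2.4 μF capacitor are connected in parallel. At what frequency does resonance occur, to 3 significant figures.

ω₀ = 1/√(LC) = 1/√(0.017 × 2.4e-06) = 4951 rad/s
f₀ = ω₀/(2π) = 788 Hz

788 Hz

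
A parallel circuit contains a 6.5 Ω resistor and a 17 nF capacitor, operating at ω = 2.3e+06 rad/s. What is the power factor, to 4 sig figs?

0.9692

X_C = 1/(ωC) = 25.58 Ω
Parallel: admittances add. Y = 1/R + jωC
Y = (0.1538 + j0.03910) S
|Y| = 0.1587 S → |Z| = 1/|Y| = 6.300 Ω, ∠Z = −∠Y = -14.26°
cos φ = cos(-14.26°) = 0.9692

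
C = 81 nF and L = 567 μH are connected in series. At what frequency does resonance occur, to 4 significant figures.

23.48 kHz

ω₀ = 1/√(LC) = 1/√(0.000567 × 8.1e-08) = 147600 rad/s
f₀ = ω₀/(2π) = 23.48 kHz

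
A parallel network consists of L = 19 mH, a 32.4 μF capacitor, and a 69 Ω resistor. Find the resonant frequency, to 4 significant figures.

ω₀ = 1/√(LC) = 1/√(0.019 × 3.24e-05) = 1275 rad/s
f₀ = ω₀/(2π) = 202.8 Hz

202.8 Hz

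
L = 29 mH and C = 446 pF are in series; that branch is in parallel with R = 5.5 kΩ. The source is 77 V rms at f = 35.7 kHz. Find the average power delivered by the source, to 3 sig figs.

ω = 2πf = 224300 rad/s
X_L = ωL = 6500 Ω
X_C = 1/(ωC) = 10000 Ω
Branch 1: Z₁ = R = 5500 Ω
Branch 2 (series LC): Z₂ = j(X_L − X_C) = −j3490 Ω
Parallel: Z = Z₁Z₂/(Z₁+Z₂), |Z| = 2950 Ω, ∠Z = -57.6°
I = V/|Z| = 26.1 mA
P = VI cos φ = 77 × 0.0261 × cos(-57.6°) = 1.08 W

1.08 W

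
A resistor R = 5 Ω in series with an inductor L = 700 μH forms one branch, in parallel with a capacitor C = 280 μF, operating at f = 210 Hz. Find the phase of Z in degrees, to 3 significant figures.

-59.9°

ω = 2πf = 1319 rad/s
X_L = ωL = 0.924 Ω
X_C = 1/(ωC) = 2.71 Ω
Branch 1 (R+jX_L): Z₁ = 5.00 + j0.924 Ω, |Z₁| = 5.08 Ω
Branch 2 (−jX_C): Z₂ = −j2.71 Ω
Parallel: Z = Z₁Z₂/(Z₁+Z₂), |Z| = 2.59 Ω, ∠Z = -59.9°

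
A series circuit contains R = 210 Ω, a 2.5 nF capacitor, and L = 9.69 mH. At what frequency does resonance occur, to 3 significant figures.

32.3 kHz

ω₀ = 1/√(LC) = 1/√(0.00969 × 2.5e-09) = 203200 rad/s
f₀ = ω₀/(2π) = 32.3 kHz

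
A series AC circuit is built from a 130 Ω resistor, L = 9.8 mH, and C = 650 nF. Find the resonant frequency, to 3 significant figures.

1.99 kHz

ω₀ = 1/√(LC) = 1/√(0.0098 × 6.5e-07) = 12530 rad/s
f₀ = ω₀/(2π) = 1.99 kHz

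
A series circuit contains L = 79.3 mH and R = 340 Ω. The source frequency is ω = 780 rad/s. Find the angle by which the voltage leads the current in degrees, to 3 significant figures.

10.3°

X_L = ωL = 61.9 Ω
Z = 340 + j61.9 Ω
|Z| = √(340² + 61.9²) = 346 Ω
∠Z = arctan(61.9/340) = 10.3°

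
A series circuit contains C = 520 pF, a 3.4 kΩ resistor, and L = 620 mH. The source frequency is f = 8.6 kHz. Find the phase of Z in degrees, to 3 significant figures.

ω = 2πf = 54040 rad/s
X_L = ωL = 33500 Ω
X_C = 1/(ωC) = 35600 Ω
Net reactance X = X_L − X_C = -2090 Ω
Z = 3400 − j2090 Ω
|Z| = √(3400² + 2090²) = 3990 Ω
∠Z = arctan(-2090/3400) = -31.5°

-31.5°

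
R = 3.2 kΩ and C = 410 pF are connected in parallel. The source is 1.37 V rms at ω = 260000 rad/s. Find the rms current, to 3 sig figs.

X_C = 1/(ωC) = 9380 Ω
Parallel: admittances add. Y = 1/R + jωC
Y = (0.000313 + j0.000107) S
|Y| = 0.000330 S → |Z| = 1/|Y| = 3030 Ω, ∠Z = −∠Y = -18.8°
I = V/|Z| = 1.37/3030 = 452 μA

452 μA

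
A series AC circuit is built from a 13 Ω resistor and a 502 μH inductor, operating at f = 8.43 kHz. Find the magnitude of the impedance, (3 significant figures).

ω = 2πf = 52970 rad/s
X_L = ωL = 26.6 Ω
Z = 13.0 + j26.6 Ω
|Z| = √(13.0² + 26.6²) = 29.6 Ω

29.6 Ω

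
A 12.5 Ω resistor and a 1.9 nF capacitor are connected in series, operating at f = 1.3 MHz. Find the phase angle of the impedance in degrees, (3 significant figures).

ω = 2πf = 8.168e+06 rad/s
X_C = 1/(ωC) = 64.4 Ω
Z = 12.5 − j64.4 Ω
|Z| = √(12.5² + 64.4²) = 65.6 Ω
∠Z = arctan(-64.4/12.5) = -79.0°

-79.0°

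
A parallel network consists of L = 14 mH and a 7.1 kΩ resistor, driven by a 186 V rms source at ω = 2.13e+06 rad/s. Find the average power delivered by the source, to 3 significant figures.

X_L = ωL = 29800 Ω
Parallel: admittances add. Y = 1/R + 1/(jωL)
Y = (0.000141 − j3.35e-05) S
|Y| = 0.000145 S → |Z| = 1/|Y| = 6910 Ω, ∠Z = −∠Y = 13.4°
I = V/|Z| = 26.9 mA
P = VI cos φ = 186 × 0.0269 × cos(13.4°) = 4.87 W

4.87 W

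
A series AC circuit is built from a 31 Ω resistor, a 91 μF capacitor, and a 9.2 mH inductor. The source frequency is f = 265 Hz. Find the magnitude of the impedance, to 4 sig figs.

32.20 Ω

ω = 2πf = 1665 rad/s
X_L = ωL = 15.32 Ω
X_C = 1/(ωC) = 6.600 Ω
Net reactance X = X_L − X_C = 8.719 Ω
Z = 31.00 + j8.719 Ω
|Z| = √(31.00² + 8.719²) = 32.20 Ω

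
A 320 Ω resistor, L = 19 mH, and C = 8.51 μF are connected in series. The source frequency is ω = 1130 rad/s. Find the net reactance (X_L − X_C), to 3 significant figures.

X_L = ωL = 21.5 Ω
X_C = 1/(ωC) = 104 Ω
X = 21.5 − 104 = -82.5 Ω

-82.5 Ω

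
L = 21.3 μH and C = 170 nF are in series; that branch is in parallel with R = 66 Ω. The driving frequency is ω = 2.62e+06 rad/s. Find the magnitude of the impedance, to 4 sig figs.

X_L = ωL = 55.81 Ω
X_C = 1/(ωC) = 2.245 Ω
Branch 1: Z₁ = R = 66.00 Ω
Branch 2 (series LC): Z₂ = j(X_L − X_C) = j53.56 Ω
Parallel: Z = Z₁Z₂/(Z₁+Z₂), |Z| = 41.59 Ω, ∠Z = 50.94°

41.59 Ω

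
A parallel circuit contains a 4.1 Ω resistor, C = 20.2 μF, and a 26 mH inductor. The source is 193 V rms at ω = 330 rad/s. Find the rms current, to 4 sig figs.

X_L = ωL = 8.580 Ω
X_C = 1/(ωC) = 150.0 Ω
Parallel: admittances add. Y = 1/R + 1/(jωL) + jωC
Y = (0.2439 − j0.1099) S
|Y| = 0.2675 S → |Z| = 1/|Y| = 3.738 Ω, ∠Z = −∠Y = 24.25°
I = V/|Z| = 193/3.738 = 51.63 A

51.63 A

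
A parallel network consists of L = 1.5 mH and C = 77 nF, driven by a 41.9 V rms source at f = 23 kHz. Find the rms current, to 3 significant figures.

ω = 2πf = 144500 rad/s
X_L = ωL = 217 Ω
X_C = 1/(ωC) = 89.9 Ω
Parallel: admittances add. Y = 1/(jωL) + jωC
Y = (0 + j0.00651) S
|Y| = 0.00651 S → |Z| = 1/|Y| = 154 Ω, ∠Z = −∠Y = -90.0°
I = V/|Z| = 41.9/154 = 273 mA

273 mA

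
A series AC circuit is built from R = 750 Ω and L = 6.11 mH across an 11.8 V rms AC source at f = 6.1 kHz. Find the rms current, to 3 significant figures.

15.0 mA

ω = 2πf = 38330 rad/s
X_L = ωL = 234 Ω
Z = 750 + j234 Ω
|Z| = √(750² + 234²) = 786 Ω
I = V/|Z| = 11.8/786 = 15.0 mA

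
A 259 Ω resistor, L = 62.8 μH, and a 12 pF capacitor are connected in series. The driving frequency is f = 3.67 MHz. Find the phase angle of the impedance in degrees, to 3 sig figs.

-83.2°

ω = 2πf = 2.306e+07 rad/s
X_L = ωL = 1450 Ω
X_C = 1/(ωC) = 3610 Ω
Net reactance X = X_L − X_C = -2170 Ω
Z = 259 − j2170 Ω
|Z| = √(259² + 2170²) = 2180 Ω
∠Z = arctan(-2170/259) = -83.2°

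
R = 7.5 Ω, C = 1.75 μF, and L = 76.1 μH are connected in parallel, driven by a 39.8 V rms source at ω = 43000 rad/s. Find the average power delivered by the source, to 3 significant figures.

X_L = ωL = 3.27 Ω
X_C = 1/(ωC) = 13.3 Ω
Parallel: admittances add. Y = 1/R + 1/(jωL) + jωC
Y = (0.133 − j0.230) S
|Y| = 0.266 S → |Z| = 1/|Y| = 3.76 Ω, ∠Z = −∠Y = 59.9°
I = V/|Z| = 10.6 A
P = VI cos φ = 39.8 × 10.6 × cos(59.9°) = 211 W

211 W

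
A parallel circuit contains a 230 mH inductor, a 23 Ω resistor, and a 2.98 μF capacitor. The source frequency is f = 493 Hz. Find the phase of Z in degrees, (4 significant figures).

ω = 2πf = 3098 rad/s
X_L = ωL = 712.5 Ω
X_C = 1/(ωC) = 108.3 Ω
Parallel: admittances add. Y = 1/R + 1/(jωL) + jωC
Y = (0.04348 + j0.007827) S
|Y| = 0.04418 S → |Z| = 1/|Y| = 22.64 Ω, ∠Z = −∠Y = -10.21°

-10.21°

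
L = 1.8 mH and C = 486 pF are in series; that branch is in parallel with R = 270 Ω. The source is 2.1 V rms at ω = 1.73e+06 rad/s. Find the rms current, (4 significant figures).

7.854 mA

X_L = ωL = 3114 Ω
X_C = 1/(ωC) = 1189 Ω
Branch 1: Z₁ = R = 270.0 Ω
Branch 2 (series LC): Z₂ = j(X_L − X_C) = j1925 Ω
Parallel: Z = Z₁Z₂/(Z₁+Z₂), |Z| = 267.4 Ω, ∠Z = 7.986°
I = V/|Z| = 2.1/267.4 = 7.854 mA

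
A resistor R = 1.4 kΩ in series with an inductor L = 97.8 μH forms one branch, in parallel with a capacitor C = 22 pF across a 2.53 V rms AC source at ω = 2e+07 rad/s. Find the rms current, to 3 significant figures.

664 μA

X_L = ωL = 1960 Ω
X_C = 1/(ωC) = 2270 Ω
Branch 1 (R+jX_L): Z₁ = 1400 + j1960 Ω, |Z₁| = 2410 Ω
Branch 2 (−jX_C): Z₂ = −j2270 Ω
Parallel: Z = Z₁Z₂/(Z₁+Z₂), |Z| = 3810 Ω, ∠Z = -22.8°
I = V/|Z| = 2.53/3810 = 664 μA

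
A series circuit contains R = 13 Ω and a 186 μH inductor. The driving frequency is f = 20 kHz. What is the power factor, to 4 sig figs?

ω = 2πf = 125700 rad/s
X_L = ωL = 23.37 Ω
Z = 13.00 + j23.37 Ω
|Z| = √(13.00² + 23.37²) = 26.75 Ω
∠Z = arctan(23.37/13.00) = 60.92°
cos φ = cos(60.92°) = 0.4861

0.4861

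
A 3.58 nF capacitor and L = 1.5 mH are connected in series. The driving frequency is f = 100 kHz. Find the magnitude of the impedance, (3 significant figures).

498 Ω

ω = 2πf = 628300 rad/s
X_L = ωL = 942 Ω
X_C = 1/(ωC) = 445 Ω
Net reactance X = X_L − X_C = 498 Ω
Z = j498 Ω
|Z| = √(0² + 498²) = 498 Ω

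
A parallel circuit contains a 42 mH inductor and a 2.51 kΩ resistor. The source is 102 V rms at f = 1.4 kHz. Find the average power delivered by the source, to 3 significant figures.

ω = 2πf = 8796 rad/s
X_L = ωL = 369 Ω
Parallel: admittances add. Y = 1/R + 1/(jωL)
Y = (0.000398 − j0.00271) S
|Y| = 0.00274 S → |Z| = 1/|Y| = 366 Ω, ∠Z = −∠Y = 81.6°
I = V/|Z| = 279 mA
P = VI cos φ = 102 × 0.279 × cos(81.6°) = 4.15 W

4.15 W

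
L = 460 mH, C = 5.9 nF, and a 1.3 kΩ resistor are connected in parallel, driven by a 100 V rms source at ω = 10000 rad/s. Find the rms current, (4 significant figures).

X_L = ωL = 4600 Ω
X_C = 1/(ωC) = 16950 Ω
Parallel: admittances add. Y = 1/R + 1/(jωL) + jωC
Y = (0.0007692 − j0.0001584) S
|Y| = 0.0007854 S → |Z| = 1/|Y| = 1273 Ω, ∠Z = −∠Y = 11.64°
I = V/|Z| = 100/1273 = 78.54 mA

78.54 mA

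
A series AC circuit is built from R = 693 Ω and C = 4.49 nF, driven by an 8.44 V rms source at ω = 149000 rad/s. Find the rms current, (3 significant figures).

5.12 mA

X_C = 1/(ωC) = 1490 Ω
Z = 693 − j1490 Ω
|Z| = √(693² + 1490²) = 1650 Ω
I = V/|Z| = 8.44/1650 = 5.12 mA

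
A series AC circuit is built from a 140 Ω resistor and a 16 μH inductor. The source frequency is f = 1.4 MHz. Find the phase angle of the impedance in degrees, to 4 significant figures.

ω = 2πf = 8.796e+06 rad/s
X_L = ωL = 140.7 Ω
Z = 140.0 + j140.7 Ω
|Z| = √(140.0² + 140.7²) = 198.5 Ω
∠Z = arctan(140.7/140.0) = 45.15°

45.15°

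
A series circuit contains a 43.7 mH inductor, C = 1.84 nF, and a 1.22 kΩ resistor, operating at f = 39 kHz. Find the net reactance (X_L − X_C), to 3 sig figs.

8490 Ω

ω = 2πf = 245000 rad/s
X_L = ωL = 10700 Ω
X_C = 1/(ωC) = 2220 Ω
X = 10700 − 2220 = 8490 Ω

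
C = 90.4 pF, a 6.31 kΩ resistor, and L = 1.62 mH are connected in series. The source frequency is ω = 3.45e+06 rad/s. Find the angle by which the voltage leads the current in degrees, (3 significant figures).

X_L = ωL = 5590 Ω
X_C = 1/(ωC) = 3210 Ω
Net reactance X = X_L − X_C = 2380 Ω
Z = 6310 + j2380 Ω
|Z| = √(6310² + 2380²) = 6740 Ω
∠Z = arctan(2380/6310) = 20.7°

20.7°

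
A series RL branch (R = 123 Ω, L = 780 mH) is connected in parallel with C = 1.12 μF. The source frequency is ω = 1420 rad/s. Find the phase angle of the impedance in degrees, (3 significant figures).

X_L = ωL = 1110 Ω
X_C = 1/(ωC) = 629 Ω
Branch 1 (R+jX_L): Z₁ = 123 + j1110 Ω, |Z₁| = 1110 Ω
Branch 2 (−jX_C): Z₂ = −j629 Ω
Parallel: Z = Z₁Z₂/(Z₁+Z₂), |Z| = 1420 Ω, ∠Z = -81.9°

-81.9°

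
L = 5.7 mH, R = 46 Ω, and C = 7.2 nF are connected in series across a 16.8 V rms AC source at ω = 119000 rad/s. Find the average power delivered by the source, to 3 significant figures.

X_L = ωL = 678 Ω
X_C = 1/(ωC) = 1170 Ω
Net reactance X = X_L − X_C = -489 Ω
Z = 46.0 − j489 Ω
|Z| = √(46.0² + 489²) = 491 Ω
∠Z = arctan(-489/46.0) = -84.6°
I = V/|Z| = 34.2 mA
P = VI cos φ = 16.8 × 0.0342 × cos(-84.6°) = 53.9 mW

53.9 mW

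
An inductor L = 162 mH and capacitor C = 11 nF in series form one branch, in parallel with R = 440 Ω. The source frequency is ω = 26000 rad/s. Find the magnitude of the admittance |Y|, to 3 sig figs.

X_L = ωL = 4210 Ω
X_C = 1/(ωC) = 3500 Ω
Branch 1: Z₁ = R = 440 Ω
Branch 2 (series LC): Z₂ = j(X_L − X_C) = j715 Ω
Parallel: Z = Z₁Z₂/(Z₁+Z₂), |Z| = 375 Ω, ∠Z = 31.6°
|Y| = 1/|Z| = 2.67 mS

2.67 mS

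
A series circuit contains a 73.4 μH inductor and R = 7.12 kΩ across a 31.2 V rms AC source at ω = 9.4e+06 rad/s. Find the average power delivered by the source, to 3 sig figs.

X_L = ωL = 690 Ω
Z = 7120 + j690 Ω
|Z| = √(7120² + 690²) = 7150 Ω
∠Z = arctan(690/7120) = 5.53°
I = V/|Z| = 4.36 mA
P = VI cos φ = 31.2 × 0.00436 × cos(5.53°) = 135 mW

135 mW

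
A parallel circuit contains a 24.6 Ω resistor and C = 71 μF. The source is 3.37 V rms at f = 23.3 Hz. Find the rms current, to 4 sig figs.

ω = 2πf = 146.4 rad/s
X_C = 1/(ωC) = 96.21 Ω
Parallel: admittances add. Y = 1/R + jωC
Y = (0.04065 + j0.01039) S
|Y| = 0.04196 S → |Z| = 1/|Y| = 23.83 Ω, ∠Z = −∠Y = -14.34°
I = V/|Z| = 3.37/23.83 = 141.4 mA

141.4 mA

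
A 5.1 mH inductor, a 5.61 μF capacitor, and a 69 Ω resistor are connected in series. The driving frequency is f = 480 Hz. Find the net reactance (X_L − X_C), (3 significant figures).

ω = 2πf = 3016 rad/s
X_L = ωL = 15.4 Ω
X_C = 1/(ωC) = 59.1 Ω
X = 15.4 − 59.1 = -43.7 Ω

-43.7 Ω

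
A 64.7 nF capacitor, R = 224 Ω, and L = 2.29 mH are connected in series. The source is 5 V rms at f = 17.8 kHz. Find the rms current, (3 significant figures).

19.8 mA

ω = 2πf = 111800 rad/s
X_L = ωL = 256 Ω
X_C = 1/(ωC) = 138 Ω
Net reactance X = X_L − X_C = 118 Ω
Z = 224 + j118 Ω
|Z| = √(224² + 118²) = 253 Ω
I = V/|Z| = 5/253 = 19.8 mA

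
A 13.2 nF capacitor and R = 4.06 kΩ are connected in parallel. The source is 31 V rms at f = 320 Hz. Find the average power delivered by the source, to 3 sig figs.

ω = 2πf = 2011 rad/s
X_C = 1/(ωC) = 37700 Ω
Parallel: admittances add. Y = 1/R + jωC
Y = (0.000246 + j2.65e-05) S
|Y| = 0.000248 S → |Z| = 1/|Y| = 4040 Ω, ∠Z = −∠Y = -6.15°
I = V/|Z| = 7.68 mA
P = VI cos φ = 31 × 0.00768 × cos(-6.15°) = 237 mW

237 mW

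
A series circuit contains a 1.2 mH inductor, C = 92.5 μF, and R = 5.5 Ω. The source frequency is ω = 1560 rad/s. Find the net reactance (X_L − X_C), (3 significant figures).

-5.06 Ω

X_L = ωL = 1.87 Ω
X_C = 1/(ωC) = 6.93 Ω
X = 1.87 − 6.93 = -5.06 Ω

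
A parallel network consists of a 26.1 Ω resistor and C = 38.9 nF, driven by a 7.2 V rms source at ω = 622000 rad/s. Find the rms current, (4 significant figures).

326.3 mA

X_C = 1/(ωC) = 41.33 Ω
Parallel: admittances add. Y = 1/R + jωC
Y = (0.03831 + j0.02420) S
|Y| = 0.04531 S → |Z| = 1/|Y| = 22.07 Ω, ∠Z = −∠Y = -32.27°
I = V/|Z| = 7.2/22.07 = 326.3 mA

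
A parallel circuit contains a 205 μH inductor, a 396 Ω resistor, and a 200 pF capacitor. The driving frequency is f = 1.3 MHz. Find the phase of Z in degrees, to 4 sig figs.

-22.31°

ω = 2πf = 8.168e+06 rad/s
X_L = ωL = 1674 Ω
X_C = 1/(ωC) = 612.1 Ω
Parallel: admittances add. Y = 1/R + 1/(jωL) + jωC
Y = (0.002525 + j0.001036) S
|Y| = 0.002730 S → |Z| = 1/|Y| = 366.3 Ω, ∠Z = −∠Y = -22.31°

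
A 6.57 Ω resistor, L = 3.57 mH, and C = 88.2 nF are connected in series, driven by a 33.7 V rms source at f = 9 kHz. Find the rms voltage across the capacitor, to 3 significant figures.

1010 V

ω = 2πf = 56550 rad/s
X_L = ωL = 202 Ω
X_C = 1/(ωC) = 200 Ω
Net reactance X = X_L − X_C = 1.38 Ω
Z = 6.57 + j1.38 Ω
|Z| = √(6.57² + 1.38²) = 6.71 Ω
I = V/|Z| = 5.02 A
V_C = I·|Z_C| = 5.02 × 200 = 1010 V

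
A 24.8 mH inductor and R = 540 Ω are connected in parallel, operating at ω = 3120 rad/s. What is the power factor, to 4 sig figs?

X_L = ωL = 77.38 Ω
Parallel: admittances add. Y = 1/R + 1/(jωL)
Y = (0.001852 − j0.01292) S
|Y| = 0.01306 S → |Z| = 1/|Y| = 76.59 Ω, ∠Z = −∠Y = 81.85°
cos φ = cos(81.85°) = 0.1418

0.1418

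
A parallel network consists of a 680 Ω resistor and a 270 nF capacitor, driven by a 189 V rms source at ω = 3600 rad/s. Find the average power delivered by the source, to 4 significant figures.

X_C = 1/(ωC) = 1029 Ω
Parallel: admittances add. Y = 1/R + jωC
Y = (0.001471 + j0.0009720) S
|Y| = 0.001763 S → |Z| = 1/|Y| = 567.3 Ω, ∠Z = −∠Y = -33.46°
I = V/|Z| = 333.2 mA
P = VI cos φ = 189 × 0.3332 × cos(-33.46°) = 52.53 W

52.53 W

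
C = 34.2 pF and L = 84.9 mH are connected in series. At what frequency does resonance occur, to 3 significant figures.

93.4 kHz

ω₀ = 1/√(LC) = 1/√(0.0849 × 3.42e-11) = 586900 rad/s
f₀ = ω₀/(2π) = 93.4 kHz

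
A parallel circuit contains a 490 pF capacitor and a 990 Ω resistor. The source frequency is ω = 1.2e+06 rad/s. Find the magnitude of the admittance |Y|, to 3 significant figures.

X_C = 1/(ωC) = 1700 Ω
Parallel: admittances add. Y = 1/R + jωC
Y = (0.00101 + j0.000588) S
|Y| = 0.00117 S → |Z| = 1/|Y| = 856 Ω, ∠Z = −∠Y = -30.2°

1.17 mS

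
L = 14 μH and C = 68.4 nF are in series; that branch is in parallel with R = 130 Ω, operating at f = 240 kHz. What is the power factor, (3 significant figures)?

0.0875

ω = 2πf = 1.508e+06 rad/s
X_L = ωL = 21.1 Ω
X_C = 1/(ωC) = 9.70 Ω
Branch 1: Z₁ = R = 130 Ω
Branch 2 (series LC): Z₂ = j(X_L − X_C) = j11.4 Ω
Parallel: Z = Z₁Z₂/(Z₁+Z₂), |Z| = 11.4 Ω, ∠Z = 85.0°
cos φ = cos(85.0°) = 0.0875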